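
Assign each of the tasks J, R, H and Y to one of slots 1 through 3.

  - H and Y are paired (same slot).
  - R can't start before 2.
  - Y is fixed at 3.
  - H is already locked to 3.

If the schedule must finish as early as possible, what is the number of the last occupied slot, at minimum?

3

H can't be placed before 3, so the schedule must run through at least slot 3.
3 works (last occupied slot: 3): for example H=3; J=1; R=2; Y=3.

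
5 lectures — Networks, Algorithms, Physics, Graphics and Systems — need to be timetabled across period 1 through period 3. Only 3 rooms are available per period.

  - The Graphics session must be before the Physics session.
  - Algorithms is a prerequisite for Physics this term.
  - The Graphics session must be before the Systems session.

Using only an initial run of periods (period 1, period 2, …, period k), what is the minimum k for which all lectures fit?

The precedence chain requires at least 2 distinct periods.
With at most 3 per period and 5 lectures, at least 2 periods are needed.
2 works (last occupied period: period 2): for example Systems=period 2; Physics=period 2; Networks=period 1; Graphics=period 1; Algorithms=period 1.

2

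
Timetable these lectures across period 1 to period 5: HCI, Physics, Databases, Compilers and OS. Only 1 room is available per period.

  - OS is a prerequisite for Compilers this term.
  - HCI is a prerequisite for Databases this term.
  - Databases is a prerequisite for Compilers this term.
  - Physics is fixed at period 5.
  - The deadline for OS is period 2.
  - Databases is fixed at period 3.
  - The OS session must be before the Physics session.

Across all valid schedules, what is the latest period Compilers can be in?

period 4

Precedence pushes Compilers to at least period 4.
Compilers at period 4 is achievable: HCI in period 2, Physics in period 5, OS in period 1, Databases in period 3, Compilers in period 4.
Nothing later works — the capacity limit rule out every period after period 4.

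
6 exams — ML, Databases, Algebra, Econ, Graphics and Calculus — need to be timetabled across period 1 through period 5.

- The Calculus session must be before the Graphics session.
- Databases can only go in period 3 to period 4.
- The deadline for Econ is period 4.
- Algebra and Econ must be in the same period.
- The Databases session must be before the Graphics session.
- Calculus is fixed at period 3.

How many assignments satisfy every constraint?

Splitting on ML: it can be period 1 (12), period 2 (12), period 3 (12), period 4 (12), period 5 (12). Listing each branch's schedules as (Databases, Algebra, Econ, Graphics, Calculus) by period number:
ML=period 1: (3,1,1,4,3) (3,1,1,5,3) (3,2,2,4,3) (3,2,2,5,3) (3,3,3,4,3) (3,3,3,5,3) (3,4,4,4,3) (3,4,4,5,3) (4,1,1,5,3) (4,2,2,5,3) (4,3,3,5,3) (4,4,4,5,3) — 12.
ML=period 2: (3,1,1,4,3) (3,1,1,5,3) (3,2,2,4,3) (3,2,2,5,3) (3,3,3,4,3) (3,3,3,5,3) (3,4,4,4,3) (3,4,4,5,3) (4,1,1,5,3) (4,2,2,5,3) (4,3,3,5,3) (4,4,4,5,3) — 12.
ML=period 3: (3,1,1,4,3) (3,1,1,5,3) (3,2,2,4,3) (3,2,2,5,3) (3,3,3,4,3) (3,3,3,5,3) (3,4,4,4,3) (3,4,4,5,3) (4,1,1,5,3) (4,2,2,5,3) (4,3,3,5,3) (4,4,4,5,3) — 12.
ML=period 4: (3,1,1,4,3) (3,1,1,5,3) (3,2,2,4,3) (3,2,2,5,3) (3,3,3,4,3) (3,3,3,5,3) (3,4,4,4,3) (3,4,4,5,3) (4,1,1,5,3) (4,2,2,5,3) (4,3,3,5,3) (4,4,4,5,3) — 12.
ML=period 5: (3,1,1,4,3) (3,1,1,5,3) (3,2,2,4,3) (3,2,2,5,3) (3,3,3,4,3) (3,3,3,5,3) (3,4,4,4,3) (3,4,4,5,3) (4,1,1,5,3) (4,2,2,5,3) (4,3,3,5,3) (4,4,4,5,3) — 12.
Summing: 12 + 12 + 12 + 12 + 12 = 60.

60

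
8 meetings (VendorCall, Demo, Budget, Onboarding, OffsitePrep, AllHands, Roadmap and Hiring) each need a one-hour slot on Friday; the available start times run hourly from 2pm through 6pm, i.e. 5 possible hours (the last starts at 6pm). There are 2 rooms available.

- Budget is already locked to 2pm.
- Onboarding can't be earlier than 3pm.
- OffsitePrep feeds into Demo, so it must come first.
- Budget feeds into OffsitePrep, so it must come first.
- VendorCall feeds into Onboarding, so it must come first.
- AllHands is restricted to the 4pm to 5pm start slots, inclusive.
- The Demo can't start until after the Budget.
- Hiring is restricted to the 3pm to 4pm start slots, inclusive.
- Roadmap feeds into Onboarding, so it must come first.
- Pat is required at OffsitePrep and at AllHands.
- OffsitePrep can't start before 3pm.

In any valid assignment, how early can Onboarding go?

4pm

Onboarding is available from 3pm.
Onboarding at 4pm is achievable: Roadmap=3pm; Onboarding=4pm; OffsitePrep=5pm; Demo=6pm; Hiring=3pm; AllHands=4pm; VendorCall=2pm; Budget=2pm.
Nothing earlier works — the conflict and capacity constraints rule out every hour before 4pm.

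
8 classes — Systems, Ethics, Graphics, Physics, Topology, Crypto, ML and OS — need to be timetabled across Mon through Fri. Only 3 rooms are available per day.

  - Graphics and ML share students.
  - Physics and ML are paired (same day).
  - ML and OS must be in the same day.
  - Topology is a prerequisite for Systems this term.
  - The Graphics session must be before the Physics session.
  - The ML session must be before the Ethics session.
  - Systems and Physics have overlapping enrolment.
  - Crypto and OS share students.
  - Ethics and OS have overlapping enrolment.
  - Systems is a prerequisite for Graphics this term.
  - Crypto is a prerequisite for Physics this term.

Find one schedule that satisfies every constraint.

ML=Thu; Physics=Thu; Topology=Mon; Systems=Tue; Crypto=Mon; OS=Thu; Ethics=Fri; Graphics=Wed

Checking: ML(Thu) before Ethics(Fri); Graphics(Wed) before Physics(Thu); Crypto(Mon) before Physics(Thu); Systems(Tue) before Graphics(Wed); Topology(Mon) before Systems(Tue); Ethics(Fri) != OS(Thu); Crypto(Mon) != OS(Thu); Systems(Tue) != Physics(Thu); Graphics(Wed) != ML(Thu); ML = OS = Thu; Physics = ML = Thu; max 3 per day (cap 3).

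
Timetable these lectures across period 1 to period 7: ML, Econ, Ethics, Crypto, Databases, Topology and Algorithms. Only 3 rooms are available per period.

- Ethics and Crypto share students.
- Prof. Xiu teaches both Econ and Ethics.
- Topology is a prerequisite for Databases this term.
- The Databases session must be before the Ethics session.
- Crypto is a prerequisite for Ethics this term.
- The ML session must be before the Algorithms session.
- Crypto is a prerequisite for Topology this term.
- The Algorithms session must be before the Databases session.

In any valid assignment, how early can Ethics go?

period 4

Precedence pushes Ethics to at least period 4.
Ethics at period 4 is achievable: ML -> period 1; Algorithms -> period 2; Databases -> period 3; Econ -> period 1; Topology -> period 2; Ethics -> period 4; Crypto -> period 1.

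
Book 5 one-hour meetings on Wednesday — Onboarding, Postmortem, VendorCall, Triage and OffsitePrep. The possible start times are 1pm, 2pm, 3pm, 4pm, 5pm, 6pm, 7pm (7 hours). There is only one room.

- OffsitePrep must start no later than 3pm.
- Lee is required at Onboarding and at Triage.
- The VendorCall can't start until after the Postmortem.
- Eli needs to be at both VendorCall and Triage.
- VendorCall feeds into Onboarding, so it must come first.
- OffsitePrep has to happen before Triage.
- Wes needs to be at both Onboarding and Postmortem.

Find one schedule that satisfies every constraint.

Onboarding=4pm, Postmortem=2pm, VendorCall=3pm, Triage=5pm, OffsitePrep=1pm

Checking: VendorCall(3pm) before Onboarding(4pm); OffsitePrep(1pm) before Triage(5pm); Postmortem(2pm) before VendorCall(3pm); Onboarding(4pm) != Triage(5pm); Onboarding(4pm) != Postmortem(2pm); VendorCall(3pm) != Triage(5pm); OffsitePrep=1pm in [1pm,3pm]; max 1 per hour (cap 1).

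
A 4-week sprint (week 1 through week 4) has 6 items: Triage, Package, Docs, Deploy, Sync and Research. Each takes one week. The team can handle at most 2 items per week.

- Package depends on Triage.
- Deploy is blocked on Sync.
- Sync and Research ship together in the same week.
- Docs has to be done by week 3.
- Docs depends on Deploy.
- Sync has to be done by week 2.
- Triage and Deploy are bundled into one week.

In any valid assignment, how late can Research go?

Research must be in the same week as Sync, which can't be after week 1, so Research is at most week 1.
Research at week 1 is achievable: Research=week 1; Docs=week 3; Deploy=week 2; Package=week 3; Sync=week 1; Triage=week 2.

week 1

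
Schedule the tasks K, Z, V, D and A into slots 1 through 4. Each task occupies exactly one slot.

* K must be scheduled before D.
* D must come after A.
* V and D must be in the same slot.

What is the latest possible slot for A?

3

Downstream work caps A at 3.
A at 3 is achievable: K=1; D=4; V=4; Z=1; A=3.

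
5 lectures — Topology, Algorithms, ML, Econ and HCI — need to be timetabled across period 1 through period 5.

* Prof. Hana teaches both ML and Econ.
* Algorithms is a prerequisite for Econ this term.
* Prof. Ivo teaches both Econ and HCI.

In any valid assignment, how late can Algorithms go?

period 4

Downstream work caps Algorithms at period 4.
Algorithms at period 4 is achievable: ML -> period 1; Econ -> period 5; Topology -> period 1; Algorithms -> period 4; HCI -> period 1.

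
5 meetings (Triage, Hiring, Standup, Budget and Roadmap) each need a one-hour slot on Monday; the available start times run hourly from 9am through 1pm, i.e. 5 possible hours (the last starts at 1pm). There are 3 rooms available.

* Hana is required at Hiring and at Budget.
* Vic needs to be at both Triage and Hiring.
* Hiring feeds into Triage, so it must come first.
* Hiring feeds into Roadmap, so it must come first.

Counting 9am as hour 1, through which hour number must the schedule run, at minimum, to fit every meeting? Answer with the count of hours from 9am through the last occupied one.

The precedence chain requires at least 2 distinct hours.
With at most 3 per hour and 5 meetings, at least 2 hours are needed.
2 works (last occupied hour: 10am): for example Standup in 9am, Roadmap in 10am, Hiring in 9am, Budget in 10am, Triage in 10am.

2 hours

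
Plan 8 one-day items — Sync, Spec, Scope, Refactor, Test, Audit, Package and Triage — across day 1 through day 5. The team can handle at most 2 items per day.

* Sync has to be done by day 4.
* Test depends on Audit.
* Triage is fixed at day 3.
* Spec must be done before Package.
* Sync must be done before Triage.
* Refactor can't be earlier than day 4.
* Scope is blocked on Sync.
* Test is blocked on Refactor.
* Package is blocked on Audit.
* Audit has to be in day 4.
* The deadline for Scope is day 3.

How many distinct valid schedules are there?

7

Splitting on Sync: it can be day 1 (5), day 2 (2). Listing each branch's schedules as (Spec, Scope, Refactor, Test, Audit, Package, Triage) by day number:
Sync=day 1: (1,2,4,5,4,5,3) (1,3,4,5,4,5,3) (2,2,4,5,4,5,3) (2,3,4,5,4,5,3) (3,2,4,5,4,5,3) — 5.
Sync=day 2: (1,3,4,5,4,5,3) (2,3,4,5,4,5,3) — 2.
Summing: 5 + 2 = 7.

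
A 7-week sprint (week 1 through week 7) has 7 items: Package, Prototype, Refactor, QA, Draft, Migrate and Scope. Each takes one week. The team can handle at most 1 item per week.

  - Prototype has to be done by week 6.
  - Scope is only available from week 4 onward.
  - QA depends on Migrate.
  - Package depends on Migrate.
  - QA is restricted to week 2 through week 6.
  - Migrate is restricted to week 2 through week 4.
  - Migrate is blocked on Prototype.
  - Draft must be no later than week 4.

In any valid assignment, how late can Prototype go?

week 3

Prototype's own window allows nothing later than week 6; downstream work caps Prototype at week 3.
Prototype at week 3 is achievable: QA=week 6; Prototype=week 3; Scope=week 5; Draft=week 1; Migrate=week 4; Refactor=week 2; Package=week 7.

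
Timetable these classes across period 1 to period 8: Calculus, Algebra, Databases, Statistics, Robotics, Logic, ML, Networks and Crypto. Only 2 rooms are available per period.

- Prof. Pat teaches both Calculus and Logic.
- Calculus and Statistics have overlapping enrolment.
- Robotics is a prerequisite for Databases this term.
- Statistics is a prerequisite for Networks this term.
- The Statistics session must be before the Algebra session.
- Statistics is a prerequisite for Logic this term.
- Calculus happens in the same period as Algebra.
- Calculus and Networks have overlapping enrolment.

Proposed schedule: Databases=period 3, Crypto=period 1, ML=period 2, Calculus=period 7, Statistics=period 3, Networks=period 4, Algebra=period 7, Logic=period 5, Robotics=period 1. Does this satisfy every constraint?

Valid

The Statistics session must be before the Algebra session — holds.
Calculus happens in the same period as Algebra — holds.
Calculus and Statistics have overlapping enrolment — holds.
Calculus and Networks have overlapping enrolment — holds.
Prof. Pat teaches both Calculus and Logic — holds.
Statistics is a prerequisite for Logic this term — holds.
Statistics is a prerequisite for Networks this term — holds.
Robotics is a prerequisite for Databases this term — holds.
Only 2 rooms are available per period — holds.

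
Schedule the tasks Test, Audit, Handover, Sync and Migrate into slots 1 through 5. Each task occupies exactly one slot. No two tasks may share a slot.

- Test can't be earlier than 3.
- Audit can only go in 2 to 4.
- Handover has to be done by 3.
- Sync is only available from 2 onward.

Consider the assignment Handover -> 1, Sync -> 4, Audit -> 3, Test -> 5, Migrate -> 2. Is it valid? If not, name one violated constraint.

Audit can only go in 2 to 4 — holds.
No two tasks may share a slot — holds.
Handover has to be done by 3 — holds.
Sync is only available from 2 onward — holds.
Test can't be earlier than 3 — holds.

Valid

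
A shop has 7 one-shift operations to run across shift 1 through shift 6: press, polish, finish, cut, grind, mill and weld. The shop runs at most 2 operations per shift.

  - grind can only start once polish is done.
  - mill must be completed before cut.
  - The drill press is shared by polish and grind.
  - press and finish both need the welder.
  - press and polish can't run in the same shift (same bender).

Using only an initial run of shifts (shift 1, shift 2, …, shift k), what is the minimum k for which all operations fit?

The precedence chain requires at least 2 distinct shifts.
With at most 2 per shift and 7 operations, at least 4 shifts are needed.
4 works (last occupied shift: shift 4): for example grind -> shift 2, weld -> shift 3, mill -> shift 1, cut -> shift 2, polish -> shift 1, finish -> shift 4, press -> shift 3.

4 shifts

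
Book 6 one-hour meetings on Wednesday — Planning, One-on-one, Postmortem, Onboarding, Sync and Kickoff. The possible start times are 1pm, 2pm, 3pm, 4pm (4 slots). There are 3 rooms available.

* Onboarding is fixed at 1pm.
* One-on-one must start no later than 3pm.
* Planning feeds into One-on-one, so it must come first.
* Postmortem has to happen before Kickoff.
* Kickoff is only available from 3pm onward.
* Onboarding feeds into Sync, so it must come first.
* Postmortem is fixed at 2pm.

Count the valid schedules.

18

Splitting on Planning: it can be 1pm (12), 2pm (6). Listing each branch's schedules as (One-on-one, Postmortem, Onboarding, Sync, Kickoff):
Planning=1pm: (2pm,2pm,1pm,2pm,3pm) (2pm,2pm,1pm,2pm,4pm) (2pm,2pm,1pm,3pm,3pm) (2pm,2pm,1pm,3pm,4pm) (2pm,2pm,1pm,4pm,3pm) (2pm,2pm,1pm,4pm,4pm) (3pm,2pm,1pm,2pm,3pm) (3pm,2pm,1pm,2pm,4pm) (3pm,2pm,1pm,3pm,3pm) (3pm,2pm,1pm,3pm,4pm) (3pm,2pm,1pm,4pm,3pm) (3pm,2pm,1pm,4pm,4pm) — 12.
Planning=2pm: (3pm,2pm,1pm,2pm,3pm) (3pm,2pm,1pm,2pm,4pm) (3pm,2pm,1pm,3pm,3pm) (3pm,2pm,1pm,3pm,4pm) (3pm,2pm,1pm,4pm,3pm) (3pm,2pm,1pm,4pm,4pm) — 6.
Summing: 12 + 6 = 18.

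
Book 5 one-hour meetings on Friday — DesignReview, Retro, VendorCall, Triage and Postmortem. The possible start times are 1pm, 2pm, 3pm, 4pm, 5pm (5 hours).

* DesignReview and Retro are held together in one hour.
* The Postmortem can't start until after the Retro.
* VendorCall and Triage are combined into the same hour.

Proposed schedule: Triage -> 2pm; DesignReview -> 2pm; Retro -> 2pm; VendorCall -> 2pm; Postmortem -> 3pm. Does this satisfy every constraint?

Yes, all constraints hold

VendorCall and Triage are combined into the same hour — holds.
DesignReview and Retro are held together in one hour — holds.
The Postmortem can't start until after the Retro — holds.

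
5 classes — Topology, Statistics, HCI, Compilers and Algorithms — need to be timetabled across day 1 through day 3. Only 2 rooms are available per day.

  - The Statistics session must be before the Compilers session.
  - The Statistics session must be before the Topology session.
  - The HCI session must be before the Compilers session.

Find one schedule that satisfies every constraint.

Topology -> day 2; HCI -> day 1; Algorithms -> day 3; Statistics -> day 1; Compilers -> day 2

Checking: HCI(day 1) before Compilers(day 2); Statistics(day 1) before Compilers(day 2); Statistics(day 1) before Topology(day 2); max 2 per day (cap 2).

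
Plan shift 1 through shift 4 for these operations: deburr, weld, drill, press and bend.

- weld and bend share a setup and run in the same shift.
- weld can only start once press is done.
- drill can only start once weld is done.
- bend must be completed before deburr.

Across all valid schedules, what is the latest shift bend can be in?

Bend must be in the same shift as weld, which can't be before shift 2, so bend is at least shift 2; downstream work caps bend at shift 3.
bend at shift 3 is achievable: deburr=shift 4; press=shift 1; bend=shift 3; drill=shift 4; weld=shift 3.

shift 3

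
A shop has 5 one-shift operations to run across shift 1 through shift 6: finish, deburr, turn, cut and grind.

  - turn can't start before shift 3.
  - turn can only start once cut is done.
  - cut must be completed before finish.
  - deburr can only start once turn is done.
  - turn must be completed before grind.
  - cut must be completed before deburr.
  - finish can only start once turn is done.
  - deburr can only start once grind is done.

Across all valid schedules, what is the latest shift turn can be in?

shift 4

Turn is available from shift 3; downstream work caps turn at shift 4.
turn at shift 4 is achievable: turn in shift 4; cut in shift 1; grind in shift 5; finish in shift 5; deburr in shift 6.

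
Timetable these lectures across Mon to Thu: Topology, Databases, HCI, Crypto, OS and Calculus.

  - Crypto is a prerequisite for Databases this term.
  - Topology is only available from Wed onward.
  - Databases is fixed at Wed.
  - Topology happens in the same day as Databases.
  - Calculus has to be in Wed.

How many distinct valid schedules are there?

32

Splitting on HCI: it can be Mon (8), Tue (8), Wed (8), Thu (8). Listing each branch's schedules as (Topology, Databases, Crypto, OS, Calculus):
HCI=Mon: (Wed,Wed,Mon,Mon,Wed) (Wed,Wed,Mon,Tue,Wed) (Wed,Wed,Mon,Wed,Wed) (Wed,Wed,Mon,Thu,Wed) (Wed,Wed,Tue,Mon,Wed) (Wed,Wed,Tue,Tue,Wed) (Wed,Wed,Tue,Wed,Wed) (Wed,Wed,Tue,Thu,Wed) — 8.
HCI=Tue: (Wed,Wed,Mon,Mon,Wed) (Wed,Wed,Mon,Tue,Wed) (Wed,Wed,Mon,Wed,Wed) (Wed,Wed,Mon,Thu,Wed) (Wed,Wed,Tue,Mon,Wed) (Wed,Wed,Tue,Tue,Wed) (Wed,Wed,Tue,Wed,Wed) (Wed,Wed,Tue,Thu,Wed) — 8.
HCI=Wed: (Wed,Wed,Mon,Mon,Wed) (Wed,Wed,Mon,Tue,Wed) (Wed,Wed,Mon,Wed,Wed) (Wed,Wed,Mon,Thu,Wed) (Wed,Wed,Tue,Mon,Wed) (Wed,Wed,Tue,Tue,Wed) (Wed,Wed,Tue,Wed,Wed) (Wed,Wed,Tue,Thu,Wed) — 8.
HCI=Thu: (Wed,Wed,Mon,Mon,Wed) (Wed,Wed,Mon,Tue,Wed) (Wed,Wed,Mon,Wed,Wed) (Wed,Wed,Mon,Thu,Wed) (Wed,Wed,Tue,Mon,Wed) (Wed,Wed,Tue,Tue,Wed) (Wed,Wed,Tue,Wed,Wed) (Wed,Wed,Tue,Thu,Wed) — 8.
Summing: 8 + 8 + 8 + 8 = 32.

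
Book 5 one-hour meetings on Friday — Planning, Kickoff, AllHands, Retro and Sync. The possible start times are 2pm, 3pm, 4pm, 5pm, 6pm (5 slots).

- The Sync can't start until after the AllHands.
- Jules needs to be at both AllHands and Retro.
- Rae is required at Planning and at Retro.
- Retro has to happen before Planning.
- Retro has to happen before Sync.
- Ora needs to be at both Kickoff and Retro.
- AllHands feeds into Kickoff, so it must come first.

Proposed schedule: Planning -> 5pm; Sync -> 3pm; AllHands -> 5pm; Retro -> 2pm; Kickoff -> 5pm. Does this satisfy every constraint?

No. The Sync can't start until after the AllHands is not satisfied.

Rae is required at Planning and at Retro — holds.
Retro has to happen before Sync — holds.
AllHands feeds into Kickoff, so it must come first — violated.
The Sync can't start until after the AllHands — violated.
Retro has to happen before Planning — holds.
Ora needs to be at both Kickoff and Retro — holds.
Jules needs to be at both AllHands and Retro — holds.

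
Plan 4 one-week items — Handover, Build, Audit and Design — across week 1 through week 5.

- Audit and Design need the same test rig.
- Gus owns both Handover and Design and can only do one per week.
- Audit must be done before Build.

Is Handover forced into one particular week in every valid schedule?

No

Handover can be week 1 (e.g. Audit=week 1, Handover=week 1, Build=week 2, Design=week 2) or week 2 (e.g. Build=week 2; Design=week 3; Audit=week 1; Handover=week 2).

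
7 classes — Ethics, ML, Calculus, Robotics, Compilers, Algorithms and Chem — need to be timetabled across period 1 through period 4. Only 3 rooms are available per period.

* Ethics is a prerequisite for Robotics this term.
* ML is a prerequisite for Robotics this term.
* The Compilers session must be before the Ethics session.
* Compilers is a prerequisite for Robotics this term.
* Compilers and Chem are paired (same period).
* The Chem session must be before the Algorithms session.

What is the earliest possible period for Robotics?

period 3

Precedence pushes Robotics to at least period 3.
Robotics at period 3 is achievable: Calculus=period 2, Ethics=period 2, ML=period 1, Algorithms=period 2, Compilers=period 1, Chem=period 1, Robotics=period 3.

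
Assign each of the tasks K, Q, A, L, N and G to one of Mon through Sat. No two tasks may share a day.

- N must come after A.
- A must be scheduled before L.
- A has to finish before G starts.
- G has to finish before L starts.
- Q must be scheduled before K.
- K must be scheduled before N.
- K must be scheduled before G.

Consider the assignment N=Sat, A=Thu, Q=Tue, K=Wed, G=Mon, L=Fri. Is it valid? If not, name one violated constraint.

No — it violates: A has to finish before G starts

K must be scheduled before N — holds.
N must come after A — holds.
A must be scheduled before L — holds.
K must be scheduled before G — violated.
G has to finish before L starts — holds.
A has to finish before G starts — violated.
Q must be scheduled before K — holds.
No two tasks may share a day — holds.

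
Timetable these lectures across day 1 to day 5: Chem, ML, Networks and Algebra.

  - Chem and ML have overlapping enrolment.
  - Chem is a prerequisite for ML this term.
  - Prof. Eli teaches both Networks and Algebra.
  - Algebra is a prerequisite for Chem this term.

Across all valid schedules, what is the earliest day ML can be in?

day 3

Precedence pushes ML to at least day 3.
ML at day 3 is achievable: Chem -> day 2; ML -> day 3; Networks -> day 2; Algebra -> day 1.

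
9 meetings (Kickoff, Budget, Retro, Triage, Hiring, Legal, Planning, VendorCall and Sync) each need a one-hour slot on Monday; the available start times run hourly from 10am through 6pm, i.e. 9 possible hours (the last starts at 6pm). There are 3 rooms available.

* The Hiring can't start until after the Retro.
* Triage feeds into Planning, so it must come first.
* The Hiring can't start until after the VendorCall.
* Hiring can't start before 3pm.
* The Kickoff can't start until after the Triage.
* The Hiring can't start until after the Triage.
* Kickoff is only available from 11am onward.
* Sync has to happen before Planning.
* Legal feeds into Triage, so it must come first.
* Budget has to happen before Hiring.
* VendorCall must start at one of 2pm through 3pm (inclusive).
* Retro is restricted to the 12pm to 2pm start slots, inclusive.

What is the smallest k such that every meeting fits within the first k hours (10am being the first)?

6 hours

The precedence chain requires at least 3 distinct hours.
With at most 3 per hour and 9 meetings, at least 3 hours are needed.
Hiring can't be placed before 3pm — that is hour 6 counting from 10am — so the schedule must run through at least 6 hours.
6 works (last occupied hour: 3pm): for example Hiring -> 3pm; Planning -> 12pm; Budget -> 10am; Retro -> 12pm; Kickoff -> 12pm; Legal -> 10am; VendorCall -> 2pm; Sync -> 10am; Triage -> 11am.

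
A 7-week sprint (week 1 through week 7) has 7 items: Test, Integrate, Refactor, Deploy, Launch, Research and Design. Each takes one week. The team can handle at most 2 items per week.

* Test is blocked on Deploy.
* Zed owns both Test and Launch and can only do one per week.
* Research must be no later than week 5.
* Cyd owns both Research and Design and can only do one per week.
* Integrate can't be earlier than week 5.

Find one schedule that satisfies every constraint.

Design=week 3; Launch=week 3; Integrate=week 5; Test=week 2; Refactor=week 2; Research=week 1; Deploy=week 1

Checking: Deploy(week 1) before Test(week 2); Research(week 1) != Design(week 3); Test(week 2) != Launch(week 3); Integrate=week 5 in [week 5,week 7]; Research=week 1 in [week 1,week 5]; max 2 per week (cap 2).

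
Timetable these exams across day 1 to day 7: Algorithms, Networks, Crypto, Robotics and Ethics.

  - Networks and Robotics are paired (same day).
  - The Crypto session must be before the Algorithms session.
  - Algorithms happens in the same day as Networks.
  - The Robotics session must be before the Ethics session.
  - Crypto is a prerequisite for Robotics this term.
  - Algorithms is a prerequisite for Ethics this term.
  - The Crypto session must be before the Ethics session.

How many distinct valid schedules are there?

35

Splitting on Algorithms: it can be day 2 (5), day 3 (8), day 4 (9), day 5 (8), day 6 (5). Listing each branch's schedules as (Networks, Crypto, Robotics, Ethics) by day number:
Algorithms=day 2: (2,1,2,3) (2,1,2,4) (2,1,2,5) (2,1,2,6) (2,1,2,7) — 5.
Algorithms=day 3: (3,1,3,4) (3,1,3,5) (3,1,3,6) (3,1,3,7) (3,2,3,4) (3,2,3,5) (3,2,3,6) (3,2,3,7) — 8.
Algorithms=day 4: (4,1,4,5) (4,1,4,6) (4,1,4,7) (4,2,4,5) (4,2,4,6) (4,2,4,7) (4,3,4,5) (4,3,4,6) (4,3,4,7) — 9.
Algorithms=day 5: (5,1,5,6) (5,1,5,7) (5,2,5,6) (5,2,5,7) (5,3,5,6) (5,3,5,7) (5,4,5,6) (5,4,5,7) — 8.
Algorithms=day 6: (6,1,6,7) (6,2,6,7) (6,3,6,7) (6,4,6,7) (6,5,6,7) — 5.
Summing: 5 + 8 + 9 + 8 + 5 = 35.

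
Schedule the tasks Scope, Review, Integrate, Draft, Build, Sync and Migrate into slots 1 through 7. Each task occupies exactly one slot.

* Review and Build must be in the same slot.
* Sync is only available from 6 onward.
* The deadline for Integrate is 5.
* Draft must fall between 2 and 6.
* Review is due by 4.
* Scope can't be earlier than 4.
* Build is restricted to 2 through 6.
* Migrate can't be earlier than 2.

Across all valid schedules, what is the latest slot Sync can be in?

Sync is available from 6.
Sync at 7 is achievable: Review=2; Draft=2; Build=2; Integrate=1; Migrate=2; Sync=7; Scope=4.

7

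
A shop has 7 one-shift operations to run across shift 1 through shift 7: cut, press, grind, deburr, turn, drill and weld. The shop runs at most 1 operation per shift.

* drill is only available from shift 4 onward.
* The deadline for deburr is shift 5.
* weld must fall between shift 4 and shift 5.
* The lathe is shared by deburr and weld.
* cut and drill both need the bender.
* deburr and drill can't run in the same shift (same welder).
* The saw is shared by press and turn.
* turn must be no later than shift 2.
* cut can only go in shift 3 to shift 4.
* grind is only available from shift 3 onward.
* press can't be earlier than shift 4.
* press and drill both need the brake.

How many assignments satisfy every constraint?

Splitting on cut: it can be shift 3 (24), shift 4 (4). Listing each branch's schedules as (press, grind, deburr, turn, drill, weld) by shift number:
cut=shift 3: (4,6,1,2,7,5) (4,6,2,1,7,5) (4,7,1,2,6,5) (4,7,2,1,6,5) (5,6,1,2,7,4) (5,6,2,1,7,4) (5,7,1,2,6,4) (5,7,2,1,6,4) (6,4,1,2,7,5) (6,4,2,1,7,5) (6,5,1,2,7,4) (6,5,2,1,7,4) (6,7,1,2,4,5) (6,7,1,2,5,4) (6,7,2,1,4,5) (6,7,2,1,5,4) (7,4,1,2,6,5) (7,4,2,1,6,5) (7,5,1,2,6,4) (7,5,2,1,6,4) (7,6,1,2,4,5) (7,6,1,2,5,4) (7,6,2,1,4,5) (7,6,2,1,5,4) — 24.
cut=shift 4: (6,3,1,2,7,5) (6,3,2,1,7,5) (7,3,1,2,6,5) (7,3,2,1,6,5) — 4.
Summing: 24 + 4 = 28.

28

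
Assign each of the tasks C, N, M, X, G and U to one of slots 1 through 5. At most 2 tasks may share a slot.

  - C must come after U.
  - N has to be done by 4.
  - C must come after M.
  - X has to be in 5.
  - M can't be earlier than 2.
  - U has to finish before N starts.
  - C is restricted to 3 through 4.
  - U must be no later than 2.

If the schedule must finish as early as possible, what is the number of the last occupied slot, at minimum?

5

The precedence chain requires at least 2 distinct slots.
With at most 2 per slot and 6 tasks, at least 3 slots are needed.
X can't be placed before 5, so the schedule must run through at least slot 5.
5 works (last occupied slot: 5): for example X=5, G=1, N=2, C=3, U=1, M=2.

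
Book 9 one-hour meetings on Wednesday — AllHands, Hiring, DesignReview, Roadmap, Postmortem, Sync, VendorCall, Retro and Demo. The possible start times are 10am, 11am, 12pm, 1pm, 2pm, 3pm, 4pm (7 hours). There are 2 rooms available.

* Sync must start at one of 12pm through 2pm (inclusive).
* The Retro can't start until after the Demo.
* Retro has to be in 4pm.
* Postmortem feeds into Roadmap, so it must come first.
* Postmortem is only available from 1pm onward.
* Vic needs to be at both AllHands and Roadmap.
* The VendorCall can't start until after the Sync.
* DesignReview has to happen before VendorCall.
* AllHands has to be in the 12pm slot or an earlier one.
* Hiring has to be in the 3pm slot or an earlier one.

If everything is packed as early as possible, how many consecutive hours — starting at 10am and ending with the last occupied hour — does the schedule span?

7

The precedence chain requires at least 2 distinct hours.
With at most 2 per hour and 9 meetings, at least 5 hours are needed.
Retro can't be placed before 4pm — that is hour 7 counting from 10am — so the schedule must run through at least 7 hours.
7 works (last occupied hour: 4pm): for example VendorCall in 1pm; Hiring in 10am; Sync in 12pm; Postmortem in 1pm; DesignReview in 11am; Demo in 11am; Retro in 4pm; AllHands in 10am; Roadmap in 2pm.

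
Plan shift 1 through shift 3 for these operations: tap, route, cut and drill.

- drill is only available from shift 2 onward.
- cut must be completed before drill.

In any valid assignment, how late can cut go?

shift 2

Downstream work caps cut at shift 2.
cut at shift 2 is achievable: cut=shift 2; tap=shift 1; route=shift 1; drill=shift 3.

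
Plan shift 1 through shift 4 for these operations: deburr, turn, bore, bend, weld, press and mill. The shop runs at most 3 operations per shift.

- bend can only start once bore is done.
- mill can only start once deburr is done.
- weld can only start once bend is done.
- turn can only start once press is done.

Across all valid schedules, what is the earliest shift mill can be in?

Precedence pushes mill to at least shift 2.
mill at shift 2 is achievable: weld in shift 3, bend in shift 2, deburr in shift 1, press in shift 1, turn in shift 2, bore in shift 1, mill in shift 2.

shift 2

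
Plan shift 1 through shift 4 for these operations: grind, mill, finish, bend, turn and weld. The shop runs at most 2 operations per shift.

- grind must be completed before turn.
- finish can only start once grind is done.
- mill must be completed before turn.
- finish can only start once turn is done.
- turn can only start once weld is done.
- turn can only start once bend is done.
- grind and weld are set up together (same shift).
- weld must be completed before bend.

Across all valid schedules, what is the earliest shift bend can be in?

shift 2

Precedence pushes bend to at least shift 2; downstream work caps bend at shift 2.
bend at shift 2 is achievable: weld=shift 1, mill=shift 2, finish=shift 4, bend=shift 2, turn=shift 3, grind=shift 1.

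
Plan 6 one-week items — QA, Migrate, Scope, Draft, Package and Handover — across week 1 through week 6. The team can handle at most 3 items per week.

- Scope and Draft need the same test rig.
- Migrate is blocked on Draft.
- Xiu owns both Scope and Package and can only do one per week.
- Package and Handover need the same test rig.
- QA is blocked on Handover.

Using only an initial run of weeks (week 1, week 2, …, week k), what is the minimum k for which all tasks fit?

3

The precedence chain requires at least 2 distinct weeks.
With at most 3 per week and 6 tasks, at least 2 weeks are needed.
Could 2 weeks be enough, i.e. nothing placed later than week 2? No: QA must come after Handover (at week 1 or later) → {week 2}; Handover must come before QA (at week 2 or earlier) → {week 1}; Migrate must come after Draft (at week 1 or later) → {week 2}; Draft must come before Migrate (at week 2 or earlier) → {week 1}; Package can't share with Handover (week 1) → {week 2}; Scope can't share with Package (week 2) → {week 1}; Draft can't share with Scope (week 1) → nothing is left.
So 2 weeks is not enough.
3 works (last occupied week: week 3): for example Handover -> week 1; Scope -> week 2; Migrate -> week 2; QA -> week 2; Draft -> week 1; Package -> week 3.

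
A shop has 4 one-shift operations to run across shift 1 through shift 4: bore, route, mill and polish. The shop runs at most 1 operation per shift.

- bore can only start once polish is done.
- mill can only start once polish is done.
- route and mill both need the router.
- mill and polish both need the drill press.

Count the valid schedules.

8

Splitting on bore: it can be shift 2 (2), shift 3 (3), shift 4 (3). Listing each branch's schedules as (route, mill, polish) by shift number:
bore=shift 2: (3,4,1) (4,3,1) — 2.
bore=shift 3: (1,4,2) (2,4,1) (4,2,1) — 3.
bore=shift 4: (1,3,2) (2,3,1) (3,2,1) — 3.
Summing: 2 + 3 + 3 = 8.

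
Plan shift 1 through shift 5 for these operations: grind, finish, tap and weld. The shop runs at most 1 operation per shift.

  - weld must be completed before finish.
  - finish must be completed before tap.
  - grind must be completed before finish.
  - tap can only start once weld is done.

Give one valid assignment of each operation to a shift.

tap in shift 4; grind in shift 2; weld in shift 1; finish in shift 3

Checking: grind(shift 2) before finish(shift 3); finish(shift 3) before tap(shift 4); weld(shift 1) before tap(shift 4); weld(shift 1) before finish(shift 3); max 1 per shift (cap 1).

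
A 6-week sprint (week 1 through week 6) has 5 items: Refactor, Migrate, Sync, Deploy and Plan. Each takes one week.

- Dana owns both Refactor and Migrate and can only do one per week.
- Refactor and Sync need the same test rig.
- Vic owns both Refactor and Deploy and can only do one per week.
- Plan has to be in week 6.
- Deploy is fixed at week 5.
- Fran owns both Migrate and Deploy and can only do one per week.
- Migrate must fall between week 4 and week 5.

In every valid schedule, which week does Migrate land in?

week 4

Migrate's window is week 4–week 5.
Deploy is fixed at week 5, and Migrate can't share a week with Deploy.
So Migrate must be week 4.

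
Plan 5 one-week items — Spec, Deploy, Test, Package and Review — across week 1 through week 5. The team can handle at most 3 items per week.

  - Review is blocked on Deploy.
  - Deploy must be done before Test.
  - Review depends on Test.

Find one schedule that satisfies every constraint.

Spec=week 1; Test=week 2; Package=week 1; Review=week 3; Deploy=week 1

Checking: Test(week 2) before Review(week 3); Deploy(week 1) before Review(week 3); Deploy(week 1) before Test(week 2); max 3 per week (cap 3).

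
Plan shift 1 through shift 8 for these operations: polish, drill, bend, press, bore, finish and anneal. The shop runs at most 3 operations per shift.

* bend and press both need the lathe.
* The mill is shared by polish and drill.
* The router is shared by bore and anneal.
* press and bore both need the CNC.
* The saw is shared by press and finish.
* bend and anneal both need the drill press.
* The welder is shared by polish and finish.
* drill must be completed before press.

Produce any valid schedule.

polish -> shift 2, bore -> shift 1, bend -> shift 1, drill -> shift 1, anneal -> shift 2, press -> shift 2, finish -> shift 3

Checking: drill(shift 1) before press(shift 2); bore(shift 1) != anneal(shift 2); press(shift 2) != bore(shift 1); press(shift 2) != finish(shift 3); polish(shift 2) != drill(shift 1); bend(shift 1) != anneal(shift 2); bend(shift 1) != press(shift 2); polish(shift 2) != finish(shift 3); max 3 per shift (cap 3).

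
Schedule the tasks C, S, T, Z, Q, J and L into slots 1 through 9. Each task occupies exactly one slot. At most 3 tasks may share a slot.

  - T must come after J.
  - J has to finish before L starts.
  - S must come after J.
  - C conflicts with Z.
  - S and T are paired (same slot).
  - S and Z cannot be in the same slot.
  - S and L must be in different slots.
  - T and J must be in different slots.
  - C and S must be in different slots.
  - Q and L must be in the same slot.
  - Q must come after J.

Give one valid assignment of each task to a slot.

S=2, Q=3, T=2, C=1, L=3, Z=3, J=1

Checking: J(1) before L(3); J(1) before T(2); J(1) before Q(3); J(1) before S(2); C(1) != S(2); T(2) != J(1); S(2) != Z(3); S(2) != L(3); C(1) != Z(3); S = T = 2; Q = L = 3; max 3 per slot (cap 3).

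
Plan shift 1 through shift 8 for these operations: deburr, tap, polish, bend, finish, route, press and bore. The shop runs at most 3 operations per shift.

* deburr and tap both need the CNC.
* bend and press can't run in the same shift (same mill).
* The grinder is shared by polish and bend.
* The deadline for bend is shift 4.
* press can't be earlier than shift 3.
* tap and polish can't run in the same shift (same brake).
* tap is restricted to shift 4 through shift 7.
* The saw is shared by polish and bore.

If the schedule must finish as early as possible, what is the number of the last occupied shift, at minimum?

shift 4

With at most 3 per shift and 8 operations, at least 3 shifts are needed.
tap can't be placed before shift 4, so the schedule must run through at least shift 4.
4 works (last occupied shift: shift 4): for example press=shift 3; tap=shift 4; bend=shift 2; finish=shift 1; deburr=shift 1; polish=shift 1; bore=shift 2; route=shift 2.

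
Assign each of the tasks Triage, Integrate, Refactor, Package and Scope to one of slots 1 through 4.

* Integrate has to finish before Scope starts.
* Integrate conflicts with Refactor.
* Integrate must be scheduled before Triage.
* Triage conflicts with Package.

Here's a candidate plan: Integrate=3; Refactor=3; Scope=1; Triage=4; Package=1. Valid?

Integrate conflicts with Refactor — violated.
Triage conflicts with Package — holds.
Integrate must be scheduled before Triage — holds.
Integrate has to finish before Scope starts — violated.

No — it violates: Integrate has to finish before Scope starts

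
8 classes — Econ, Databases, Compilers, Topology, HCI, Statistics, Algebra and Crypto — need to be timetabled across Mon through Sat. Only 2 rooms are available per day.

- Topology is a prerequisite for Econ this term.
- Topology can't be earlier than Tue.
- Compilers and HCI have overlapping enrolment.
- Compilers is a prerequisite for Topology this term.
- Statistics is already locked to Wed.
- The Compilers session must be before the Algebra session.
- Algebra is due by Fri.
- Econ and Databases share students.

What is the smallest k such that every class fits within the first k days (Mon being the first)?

4 days

The precedence chain requires at least 3 distinct days.
With at most 2 per day and 8 classes, at least 4 days are needed.
4 works (last occupied day: Thu): for example Econ in Wed; Topology in Tue; Databases in Mon; Compilers in Mon; Algebra in Tue; Crypto in Thu; HCI in Thu; Statistics in Wed.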